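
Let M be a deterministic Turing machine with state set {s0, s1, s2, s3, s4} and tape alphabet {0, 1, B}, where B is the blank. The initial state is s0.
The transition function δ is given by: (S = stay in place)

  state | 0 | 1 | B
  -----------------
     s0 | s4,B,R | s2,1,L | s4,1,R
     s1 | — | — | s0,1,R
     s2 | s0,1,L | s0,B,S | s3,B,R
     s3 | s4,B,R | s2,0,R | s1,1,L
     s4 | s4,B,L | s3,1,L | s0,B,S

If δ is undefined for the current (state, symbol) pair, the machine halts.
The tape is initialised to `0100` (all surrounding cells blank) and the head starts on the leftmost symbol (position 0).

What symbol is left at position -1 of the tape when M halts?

0

state=s0 head=0 tape=B[0]100   (s0,0)→(s4,B,R)
state=s4 head=1 tape=BB[1]00   (s4,1)→(s3,1,L)
state=s3 head=0 tape=B[B]100   (s3,B)→(s1,1,L)
state=s1 head=-1 tape=[B]1100   (s1,B)→(s0,1,R)
state=s0 head=0 tape=1[1]100   (s0,1)→(s2,1,L)
state=s2 head=-1 tape=[1]1100   (s2,1)→(s0,B,S)
state=s0 head=-1 tape=[B]1100   (s0,B)→(s4,1,R)
state=s4 head=0 tape=1[1]100   (s4,1)→(s3,1,L)
state=s3 head=-1 tape=[1]1100   (s3,1)→(s2,0,R)
state=s2 head=0 tape=0[1]100   (s2,1)→(s0,B,S)
state=s0 head=0 tape=0[B]100   (s0,B)→(s4,1,R)
state=s4 head=1 tape=01[1]00   (s4,1)→(s3,1,L)
state=s3 head=0 tape=0[1]100   (s3,1)→(s2,0,R)
state=s2 head=1 tape=00[1]00   (s2,1)→(s0,B,S)
state=s0 head=1 tape=00[B]00   (s0,B)→(s4,1,R)
state=s4 head=2 tape=001[0]0   (s4,0)→(s4,B,L)
state=s4 head=1 tape=00[1]B0   (s4,1)→(s3,1,L)
state=s3 head=0 tape=0[0]1B0   (s3,0)→(s4,B,R)
state=s4 head=1 tape=0B[1]B0   (s4,1)→(s3,1,L)
state=s3 head=0 tape=0[B]1B0   (s3,B)→(s1,1,L)
state=s1 head=-1 tape=[0]11B0
Cell -1 holds 0 when M halts.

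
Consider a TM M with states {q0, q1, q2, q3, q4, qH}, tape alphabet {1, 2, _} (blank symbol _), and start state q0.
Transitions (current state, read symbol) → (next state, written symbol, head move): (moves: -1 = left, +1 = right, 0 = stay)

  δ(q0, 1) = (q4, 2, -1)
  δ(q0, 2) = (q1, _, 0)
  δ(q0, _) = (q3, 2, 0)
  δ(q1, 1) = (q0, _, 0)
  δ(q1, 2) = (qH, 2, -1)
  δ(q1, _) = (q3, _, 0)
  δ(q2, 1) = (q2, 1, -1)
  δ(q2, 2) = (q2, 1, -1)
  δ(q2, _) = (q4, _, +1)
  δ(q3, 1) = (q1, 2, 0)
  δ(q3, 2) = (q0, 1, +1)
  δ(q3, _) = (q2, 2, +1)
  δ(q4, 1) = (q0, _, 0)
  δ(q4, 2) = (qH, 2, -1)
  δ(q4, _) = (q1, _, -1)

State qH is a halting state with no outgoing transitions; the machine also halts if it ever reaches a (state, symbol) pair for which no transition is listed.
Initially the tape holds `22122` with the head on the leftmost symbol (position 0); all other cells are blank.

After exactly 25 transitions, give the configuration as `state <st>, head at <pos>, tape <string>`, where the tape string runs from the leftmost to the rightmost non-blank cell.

state q0, head at 0, tape 2122

state=q0 head=0 tape=_[2]2122   (q0,2)→(q1,_,0)
state=q1 head=0 tape=_[_]2122   (q1,_)→(q3,_,0)
state=q3 head=0 tape=_[_]2122   (q3,_)→(q2,2,+1)
state=q2 head=1 tape=_2[2]122   (q2,2)→(q2,1,-1)
state=q2 head=0 tape=_[2]1122   (q2,2)→(q2,1,-1)
state=q2 head=-1 tape=[_]11122   (q2,_)→(q4,_,+1)
state=q4 head=0 tape=_[1]1122   (q4,1)→(q0,_,0)
state=q0 head=0 tape=_[_]1122   (q0,_)→(q3,2,0)
state=q3 head=0 tape=_[2]1122   (q3,2)→(q0,1,+1)
state=q0 head=1 tape=_1[1]122   (q0,1)→(q4,2,-1)
state=q4 head=0 tape=_[1]2122   (q4,1)→(q0,_,0)
state=q0 head=0 tape=_[_]2122   (q0,_)→(q3,2,0)
state=q3 head=0 tape=_[2]2122   (q3,2)→(q0,1,+1)
state=q0 head=1 tape=_1[2]122   (q0,2)→(q1,_,0)
state=q1 head=1 tape=_1[_]122   (q1,_)→(q3,_,0)
state=q3 head=1 tape=_1[_]122   (q3,_)→(q2,2,+1)
state=q2 head=2 tape=_12[1]22   (q2,1)→(q2,1,-1)
state=q2 head=1 tape=_1[2]122   (q2,2)→(q2,1,-1)
state=q2 head=0 tape=_[1]1122   (q2,1)→(q2,1,-1)
state=q2 head=-1 tape=[_]11122   (q2,_)→(q4,_,+1)
state=q4 head=0 tape=_[1]1122   (q4,1)→(q0,_,0)
state=q0 head=0 tape=_[_]1122   (q0,_)→(q3,2,0)
state=q3 head=0 tape=_[2]1122   (q3,2)→(q0,1,+1)
state=q0 head=1 tape=_1[1]122   (q0,1)→(q4,2,-1)
state=q4 head=0 tape=_[1]2122   (q4,1)→(q0,_,0)
state=q0 head=0 tape=_[_]2122
After 25 steps: state q0, head at 0, tape 2122.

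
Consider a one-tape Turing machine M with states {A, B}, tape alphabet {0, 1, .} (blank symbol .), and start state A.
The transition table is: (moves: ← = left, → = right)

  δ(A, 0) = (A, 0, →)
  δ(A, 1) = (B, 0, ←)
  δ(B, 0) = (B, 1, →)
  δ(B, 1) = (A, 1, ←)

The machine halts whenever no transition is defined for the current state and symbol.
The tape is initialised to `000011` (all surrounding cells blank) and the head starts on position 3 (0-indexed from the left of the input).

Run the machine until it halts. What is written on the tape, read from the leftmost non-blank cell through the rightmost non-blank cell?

010101

A | .000[0]11   read 0 → write 0, move →, go to A
A | .0000[1]1   read 1 → write 0, move ←, go to B
B | .000[0]01   read 0 → write 1, move →, go to B
B | .0001[0]1   read 0 → write 1, move →, go to B
B | .00011[1]   read 1 → write 1, move ←, go to A
A | .0001[1]1   read 1 → write 0, move ←, go to B
B | .000[1]01   read 1 → write 1, move ←, go to A
A | .00[0]101   read 0 → write 0, move →, go to A
A | .000[1]01   read 1 → write 0, move ←, go to B
B | .00[0]001   read 0 → write 1, move →, go to B
B | .001[0]01   read 0 → write 1, move →, go to B
B | .0011[0]1   read 0 → write 1, move →, go to B
B | .00111[1]   read 1 → write 1, move ←, go to A
A | .0011[1]1   read 1 → write 0, move ←, go to B
B | .001[1]01   read 1 → write 1, move ←, go to A
A | .00[1]101   read 1 → write 0, move ←, go to B
B | .0[0]0101   read 0 → write 1, move →, go to B
B | .01[0]101   read 0 → write 1, move →, go to B
B | .011[1]01   read 1 → write 1, move ←, go to A
A | .01[1]101   read 1 → write 0, move ←, go to B
B | .0[1]0101   read 1 → write 1, move ←, go to A
A | .[0]10101   read 0 → write 0, move →, go to A
A | .0[1]0101   read 1 → write 0, move ←, go to B
B | .[0]00101   read 0 → write 1, move →, go to B
B | .1[0]0101   read 0 → write 1, move →, go to B
B | .11[0]101   read 0 → write 1, move →, go to B
B | .111[1]01   read 1 → write 1, move ←, go to A
A | .11[1]101   read 1 → write 0, move ←, go to B
B | .1[1]0101   read 1 → write 1, move ←, go to A
A | .[1]10101   read 1 → write 0, move ←, go to B
B | [.]010101
The non-blank tape span at halt is 010101.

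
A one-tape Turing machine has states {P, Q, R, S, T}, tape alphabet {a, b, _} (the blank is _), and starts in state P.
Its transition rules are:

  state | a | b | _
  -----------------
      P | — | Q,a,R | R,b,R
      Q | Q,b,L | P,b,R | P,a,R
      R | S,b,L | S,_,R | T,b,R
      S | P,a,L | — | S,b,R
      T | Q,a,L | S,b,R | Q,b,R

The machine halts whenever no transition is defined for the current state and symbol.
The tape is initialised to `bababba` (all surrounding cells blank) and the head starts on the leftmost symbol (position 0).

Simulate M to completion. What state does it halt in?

P

P | _[b]ababba   read b → write a, move R, go to Q
Q | _a[a]babba   read a → write b, move L, go to Q
Q | _[a]bbabba   read a → write b, move L, go to Q
Q | [_]bbbabba   read _ → write a, move R, go to P
P | a[b]bbabba   read b → write a, move R, go to Q
Q | aa[b]babba   read b → write b, move R, go to P
P | aab[b]abba   read b → write a, move R, go to Q
Q | aaba[a]bba   read a → write b, move L, go to Q
Q | aab[a]bbba   read a → write b, move L, go to Q
Q | aa[b]bbbba   read b → write b, move R, go to P
P | aab[b]bbba   read b → write a, move R, go to Q
Q | aaba[b]bba   read b → write b, move R, go to P
P | aabab[b]ba   read b → write a, move R, go to Q
Q | aababa[b]a   read b → write b, move R, go to P
P | aababab[a]
No transition is defined for (P, a); M halts in state P.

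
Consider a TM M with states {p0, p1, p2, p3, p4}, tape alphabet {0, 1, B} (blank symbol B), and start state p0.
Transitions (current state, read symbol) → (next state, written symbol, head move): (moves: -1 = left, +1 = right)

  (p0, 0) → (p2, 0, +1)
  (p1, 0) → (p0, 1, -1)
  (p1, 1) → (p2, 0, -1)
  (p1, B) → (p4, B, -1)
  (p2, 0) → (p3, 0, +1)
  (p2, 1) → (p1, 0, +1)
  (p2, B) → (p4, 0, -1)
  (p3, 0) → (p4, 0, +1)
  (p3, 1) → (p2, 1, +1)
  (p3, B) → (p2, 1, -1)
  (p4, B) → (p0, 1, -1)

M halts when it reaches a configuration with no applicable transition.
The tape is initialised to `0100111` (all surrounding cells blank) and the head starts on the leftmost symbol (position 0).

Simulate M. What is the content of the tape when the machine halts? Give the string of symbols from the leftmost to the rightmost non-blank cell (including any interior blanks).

state=p0 head=0 tape=[0]100111   (p0,0)→(p2,0,+1)
state=p2 head=1 tape=0[1]00111   (p2,1)→(p1,0,+1)
state=p1 head=2 tape=00[0]0111   (p1,0)→(p0,1,-1)
state=p0 head=1 tape=0[0]10111   (p0,0)→(p2,0,+1)
state=p2 head=2 tape=00[1]0111   (p2,1)→(p1,0,+1)
state=p1 head=3 tape=000[0]111   (p1,0)→(p0,1,-1)
state=p0 head=2 tape=00[0]1111   (p0,0)→(p2,0,+1)
state=p2 head=3 tape=000[1]111   (p2,1)→(p1,0,+1)
state=p1 head=4 tape=0000[1]11   (p1,1)→(p2,0,-1)
state=p2 head=3 tape=000[0]011   (p2,0)→(p3,0,+1)
state=p3 head=4 tape=0000[0]11   (p3,0)→(p4,0,+1)
state=p4 head=5 tape=00000[1]1
The non-blank tape span at halt is 0000011.

0000011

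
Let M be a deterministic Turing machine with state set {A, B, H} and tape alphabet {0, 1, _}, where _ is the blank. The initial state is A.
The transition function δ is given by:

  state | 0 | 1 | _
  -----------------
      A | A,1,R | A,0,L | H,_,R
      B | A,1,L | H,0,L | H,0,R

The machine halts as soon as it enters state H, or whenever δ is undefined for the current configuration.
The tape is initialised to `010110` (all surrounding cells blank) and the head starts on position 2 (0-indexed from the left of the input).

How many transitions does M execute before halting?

state=A head=2 tape=_01[0]110   (A,0)→(A,1,R)
state=A head=3 tape=_011[1]10   (A,1)→(A,0,L)
state=A head=2 tape=_01[1]010   (A,1)→(A,0,L)
state=A head=1 tape=_0[1]0010   (A,1)→(A,0,L)
state=A head=0 tape=_[0]00010   (A,0)→(A,1,R)
state=A head=1 tape=_1[0]0010   (A,0)→(A,1,R)
state=A head=2 tape=_11[0]010   (A,0)→(A,1,R)
state=A head=3 tape=_111[0]10   (A,0)→(A,1,R)
state=A head=4 tape=_1111[1]0   (A,1)→(A,0,L)
state=A head=3 tape=_111[1]00   (A,1)→(A,0,L)
state=A head=2 tape=_11[1]000   (A,1)→(A,0,L)
state=A head=1 tape=_1[1]0000   (A,1)→(A,0,L)
state=A head=0 tape=_[1]00000   (A,1)→(A,0,L)
state=A head=-1 tape=[_]000000   (A,_)→(H,_,R)
state=H head=0 tape=_[0]00000
M halts after 14 transitions.

14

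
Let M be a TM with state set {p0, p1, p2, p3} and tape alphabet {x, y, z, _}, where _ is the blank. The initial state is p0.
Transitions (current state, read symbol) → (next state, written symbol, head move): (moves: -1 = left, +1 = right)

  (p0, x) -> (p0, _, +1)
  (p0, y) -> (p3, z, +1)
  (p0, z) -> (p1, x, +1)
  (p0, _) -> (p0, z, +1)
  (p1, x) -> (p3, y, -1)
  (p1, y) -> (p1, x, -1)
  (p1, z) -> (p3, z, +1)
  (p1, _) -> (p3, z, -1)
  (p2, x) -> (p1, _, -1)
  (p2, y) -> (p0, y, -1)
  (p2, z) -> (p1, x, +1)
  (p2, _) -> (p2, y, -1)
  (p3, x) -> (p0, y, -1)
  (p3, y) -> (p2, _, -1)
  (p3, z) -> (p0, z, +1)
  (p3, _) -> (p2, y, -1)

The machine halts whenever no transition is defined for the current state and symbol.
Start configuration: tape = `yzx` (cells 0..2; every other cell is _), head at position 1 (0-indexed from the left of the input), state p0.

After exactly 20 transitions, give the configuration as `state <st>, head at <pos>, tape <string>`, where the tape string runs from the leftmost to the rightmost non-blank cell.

state=p0 head=1 tape=_y[z]x_   (p0,z)→(p1,x,+1)
state=p1 head=2 tape=_yx[x]_   (p1,x)→(p3,y,-1)
state=p3 head=1 tape=_y[x]y_   (p3,x)→(p0,y,-1)
state=p0 head=0 tape=_[y]yy_   (p0,y)→(p3,z,+1)
state=p3 head=1 tape=_z[y]y_   (p3,y)→(p2,_,-1)
state=p2 head=0 tape=_[z]_y_   (p2,z)→(p1,x,+1)
state=p1 head=1 tape=_x[_]y_   (p1,_)→(p3,z,-1)
state=p3 head=0 tape=_[x]zy_   (p3,x)→(p0,y,-1)
state=p0 head=-1 tape=[_]yzy_   (p0,_)→(p0,z,+1)
state=p0 head=0 tape=z[y]zy_   (p0,y)→(p3,z,+1)
state=p3 head=1 tape=zz[z]y_   (p3,z)→(p0,z,+1)
state=p0 head=2 tape=zzz[y]_   (p0,y)→(p3,z,+1)
state=p3 head=3 tape=zzzz[_]   (p3,_)→(p2,y,-1)
state=p2 head=2 tape=zzz[z]y   (p2,z)→(p1,x,+1)
state=p1 head=3 tape=zzzx[y]   (p1,y)→(p1,x,-1)
state=p1 head=2 tape=zzz[x]x   (p1,x)→(p3,y,-1)
state=p3 head=1 tape=zz[z]yx   (p3,z)→(p0,z,+1)
state=p0 head=2 tape=zzz[y]x   (p0,y)→(p3,z,+1)
state=p3 head=3 tape=zzzz[x]   (p3,x)→(p0,y,-1)
state=p0 head=2 tape=zzz[z]y   (p0,z)→(p1,x,+1)
state=p1 head=3 tape=zzzx[y]
After 20 steps: state p1, head at 3, tape zzzxy.

state p1, head at 3, tape zzzxy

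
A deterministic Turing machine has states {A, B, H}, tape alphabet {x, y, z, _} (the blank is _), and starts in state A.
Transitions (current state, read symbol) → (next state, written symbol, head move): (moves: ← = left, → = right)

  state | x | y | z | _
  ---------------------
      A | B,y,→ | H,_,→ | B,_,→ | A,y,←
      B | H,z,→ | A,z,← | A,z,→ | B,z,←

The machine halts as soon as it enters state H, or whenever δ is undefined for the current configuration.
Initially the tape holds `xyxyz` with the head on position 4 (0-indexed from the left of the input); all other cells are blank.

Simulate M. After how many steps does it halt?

17

state=A head=4 tape=xyxy[z]__   (A,z)→(B,_,→)
state=B head=5 tape=xyxy_[_]_   (B,_)→(B,z,←)
state=B head=4 tape=xyxy[_]z_   (B,_)→(B,z,←)
state=B head=3 tape=xyx[y]zz_   (B,y)→(A,z,←)
state=A head=2 tape=xy[x]zzz_   (A,x)→(B,y,→)
state=B head=3 tape=xyy[z]zz_   (B,z)→(A,z,→)
state=A head=4 tape=xyyz[z]z_   (A,z)→(B,_,→)
state=B head=5 tape=xyyz_[z]_   (B,z)→(A,z,→)
state=A head=6 tape=xyyz_z[_]   (A,_)→(A,y,←)
state=A head=5 tape=xyyz_[z]y   (A,z)→(B,_,→)
state=B head=6 tape=xyyz__[y]   (B,y)→(A,z,←)
state=A head=5 tape=xyyz_[_]z   (A,_)→(A,y,←)
state=A head=4 tape=xyyz[_]yz   (A,_)→(A,y,←)
state=A head=3 tape=xyy[z]yyz   (A,z)→(B,_,→)
state=B head=4 tape=xyy_[y]yz   (B,y)→(A,z,←)
state=A head=3 tape=xyy[_]zyz   (A,_)→(A,y,←)
state=A head=2 tape=xy[y]yzyz   (A,y)→(H,_,→)
state=H head=3 tape=xy_[y]zyz
M halts after 17 transitions.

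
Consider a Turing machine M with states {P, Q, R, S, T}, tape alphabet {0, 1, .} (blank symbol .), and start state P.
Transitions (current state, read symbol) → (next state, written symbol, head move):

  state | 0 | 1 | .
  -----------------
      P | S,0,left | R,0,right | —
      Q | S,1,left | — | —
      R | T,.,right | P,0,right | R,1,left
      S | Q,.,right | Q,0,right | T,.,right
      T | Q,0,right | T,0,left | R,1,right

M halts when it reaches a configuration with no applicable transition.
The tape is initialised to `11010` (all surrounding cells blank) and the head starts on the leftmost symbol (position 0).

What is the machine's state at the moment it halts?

Q

state=P head=0 tape=[1]1010.   (P,1)→(R,0,right)
state=R head=1 tape=0[1]010.   (R,1)→(P,0,right)
state=P head=2 tape=00[0]10.   (P,0)→(S,0,left)
state=S head=1 tape=0[0]010.   (S,0)→(Q,.,right)
state=Q head=2 tape=0.[0]10.   (Q,0)→(S,1,left)
state=S head=1 tape=0[.]110.   (S,.)→(T,.,right)
state=T head=2 tape=0.[1]10.   (T,1)→(T,0,left)
state=T head=1 tape=0[.]010.   (T,.)→(R,1,right)
state=R head=2 tape=01[0]10.   (R,0)→(T,.,right)
state=T head=3 tape=01.[1]0.   (T,1)→(T,0,left)
state=T head=2 tape=01[.]00.   (T,.)→(R,1,right)
state=R head=3 tape=011[0]0.   (R,0)→(T,.,right)
state=T head=4 tape=011.[0].   (T,0)→(Q,0,right)
state=Q head=5 tape=011.0[.]
No transition is defined for (Q, .); M halts in state Q.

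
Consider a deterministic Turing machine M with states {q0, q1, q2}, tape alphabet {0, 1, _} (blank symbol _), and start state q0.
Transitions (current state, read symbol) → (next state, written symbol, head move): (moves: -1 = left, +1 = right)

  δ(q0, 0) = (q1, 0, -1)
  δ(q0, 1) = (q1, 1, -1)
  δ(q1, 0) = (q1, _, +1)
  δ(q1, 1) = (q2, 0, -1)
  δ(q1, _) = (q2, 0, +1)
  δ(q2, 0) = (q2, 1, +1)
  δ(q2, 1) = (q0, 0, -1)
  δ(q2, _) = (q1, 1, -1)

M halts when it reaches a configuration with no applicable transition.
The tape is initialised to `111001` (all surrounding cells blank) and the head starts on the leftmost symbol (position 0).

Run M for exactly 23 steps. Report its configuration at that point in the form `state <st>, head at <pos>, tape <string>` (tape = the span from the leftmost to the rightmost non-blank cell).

q0 | _____[1]11001   read 1 → write 1, move -1, go to q1
q1 | ____[_]111001   read _ → write 0, move +1, go to q2
q2 | ____0[1]11001   read 1 → write 0, move -1, go to q0
q0 | ____[0]011001   read 0 → write 0, move -1, go to q1
q1 | ___[_]0011001   read _ → write 0, move +1, go to q2
q2 | ___0[0]011001   read 0 → write 1, move +1, go to q2
q2 | ___01[0]11001   read 0 → write 1, move +1, go to q2
q2 | ___011[1]1001   read 1 → write 0, move -1, go to q0
q0 | ___01[1]01001   read 1 → write 1, move -1, go to q1
q1 | ___0[1]101001   read 1 → write 0, move -1, go to q2
q2 | ___[0]0101001   read 0 → write 1, move +1, go to q2
q2 | ___1[0]101001   read 0 → write 1, move +1, go to q2
q2 | ___11[1]01001   read 1 → write 0, move -1, go to q0
q0 | ___1[1]001001   read 1 → write 1, move -1, go to q1
q1 | ___[1]1001001   read 1 → write 0, move -1, go to q2
q2 | __[_]01001001   read _ → write 1, move -1, go to q1
q1 | _[_]101001001   read _ → write 0, move +1, go to q2
q2 | _0[1]01001001   read 1 → write 0, move -1, go to q0
q0 | _[0]001001001   read 0 → write 0, move -1, go to q1
q1 | [_]0001001001   read _ → write 0, move +1, go to q2
q2 | 0[0]001001001   read 0 → write 1, move +1, go to q2
q2 | 01[0]01001001   read 0 → write 1, move +1, go to q2
q2 | 011[0]1001001   read 0 → write 1, move +1, go to q2
q2 | 0111[1]001001
After 23 steps: state q2, head at -1, tape 01111001001.

state q2, head at -1, tape 01111001001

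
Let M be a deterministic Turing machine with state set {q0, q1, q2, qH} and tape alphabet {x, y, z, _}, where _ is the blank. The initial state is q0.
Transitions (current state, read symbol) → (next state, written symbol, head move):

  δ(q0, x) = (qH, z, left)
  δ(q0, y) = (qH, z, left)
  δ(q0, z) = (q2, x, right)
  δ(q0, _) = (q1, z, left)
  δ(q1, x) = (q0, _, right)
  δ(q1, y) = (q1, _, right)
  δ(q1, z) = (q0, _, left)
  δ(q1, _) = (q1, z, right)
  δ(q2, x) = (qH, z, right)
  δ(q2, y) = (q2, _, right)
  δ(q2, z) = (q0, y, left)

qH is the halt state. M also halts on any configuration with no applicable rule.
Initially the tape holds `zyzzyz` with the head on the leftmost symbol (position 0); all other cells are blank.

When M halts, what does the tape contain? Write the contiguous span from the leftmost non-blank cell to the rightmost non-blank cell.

xx_y

state=q0 head=0 tape=[z]yzzyz   (q0,z)→(q2,x,right)
state=q2 head=1 tape=x[y]zzyz   (q2,y)→(q2,_,right)
state=q2 head=2 tape=x_[z]zyz   (q2,z)→(q0,y,left)
state=q0 head=1 tape=x[_]yzyz   (q0,_)→(q1,z,left)
state=q1 head=0 tape=[x]zyzyz   (q1,x)→(q0,_,right)
state=q0 head=1 tape=_[z]yzyz   (q0,z)→(q2,x,right)
state=q2 head=2 tape=_x[y]zyz   (q2,y)→(q2,_,right)
state=q2 head=3 tape=_x_[z]yz   (q2,z)→(q0,y,left)
state=q0 head=2 tape=_x[_]yyz   (q0,_)→(q1,z,left)
state=q1 head=1 tape=_[x]zyyz   (q1,x)→(q0,_,right)
state=q0 head=2 tape=__[z]yyz   (q0,z)→(q2,x,right)
state=q2 head=3 tape=__x[y]yz   (q2,y)→(q2,_,right)
state=q2 head=4 tape=__x_[y]z   (q2,y)→(q2,_,right)
state=q2 head=5 tape=__x__[z]   (q2,z)→(q0,y,left)
state=q0 head=4 tape=__x_[_]y   (q0,_)→(q1,z,left)
state=q1 head=3 tape=__x[_]zy   (q1,_)→(q1,z,right)
state=q1 head=4 tape=__xz[z]y   (q1,z)→(q0,_,left)
state=q0 head=3 tape=__x[z]_y   (q0,z)→(q2,x,right)
state=q2 head=4 tape=__xx[_]y
The non-blank tape span at halt is xx_y.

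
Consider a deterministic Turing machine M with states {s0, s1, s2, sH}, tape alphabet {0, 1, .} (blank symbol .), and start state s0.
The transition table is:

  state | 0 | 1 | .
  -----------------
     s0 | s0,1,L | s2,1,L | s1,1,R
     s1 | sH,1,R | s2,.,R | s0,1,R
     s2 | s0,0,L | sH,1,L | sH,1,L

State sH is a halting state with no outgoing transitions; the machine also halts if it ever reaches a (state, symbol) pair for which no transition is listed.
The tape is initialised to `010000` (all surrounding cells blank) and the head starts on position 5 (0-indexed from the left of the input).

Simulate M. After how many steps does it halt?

8

state=s0 head=5 tape=.01000[0]   (s0,0)→(s0,1,L)
state=s0 head=4 tape=.0100[0]1   (s0,0)→(s0,1,L)
state=s0 head=3 tape=.010[0]11   (s0,0)→(s0,1,L)
state=s0 head=2 tape=.01[0]111   (s0,0)→(s0,1,L)
state=s0 head=1 tape=.0[1]1111   (s0,1)→(s2,1,L)
state=s2 head=0 tape=.[0]11111   (s2,0)→(s0,0,L)
state=s0 head=-1 tape=[.]011111   (s0,.)→(s1,1,R)
state=s1 head=0 tape=1[0]11111   (s1,0)→(sH,1,R)
state=sH head=1 tape=11[1]1111
M halts after 8 transitions.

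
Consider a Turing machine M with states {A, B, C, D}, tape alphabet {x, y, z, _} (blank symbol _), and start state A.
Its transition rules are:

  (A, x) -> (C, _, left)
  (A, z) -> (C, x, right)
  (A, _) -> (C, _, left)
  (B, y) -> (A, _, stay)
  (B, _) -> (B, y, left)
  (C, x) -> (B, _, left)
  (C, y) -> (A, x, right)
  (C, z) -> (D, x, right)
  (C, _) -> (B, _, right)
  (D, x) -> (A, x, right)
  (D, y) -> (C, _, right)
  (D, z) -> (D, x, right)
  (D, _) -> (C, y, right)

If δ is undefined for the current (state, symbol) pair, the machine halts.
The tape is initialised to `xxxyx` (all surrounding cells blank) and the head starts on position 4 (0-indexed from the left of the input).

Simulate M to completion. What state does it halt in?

A | xxxy[x]   read x → write _, move left, go to C
C | xxx[y]_   read y → write x, move right, go to A
A | xxxx[_]   read _ → write _, move left, go to C
C | xxx[x]_   read x → write _, move left, go to B
B | xx[x]__
No transition is defined for (B, x); M halts in state B.

B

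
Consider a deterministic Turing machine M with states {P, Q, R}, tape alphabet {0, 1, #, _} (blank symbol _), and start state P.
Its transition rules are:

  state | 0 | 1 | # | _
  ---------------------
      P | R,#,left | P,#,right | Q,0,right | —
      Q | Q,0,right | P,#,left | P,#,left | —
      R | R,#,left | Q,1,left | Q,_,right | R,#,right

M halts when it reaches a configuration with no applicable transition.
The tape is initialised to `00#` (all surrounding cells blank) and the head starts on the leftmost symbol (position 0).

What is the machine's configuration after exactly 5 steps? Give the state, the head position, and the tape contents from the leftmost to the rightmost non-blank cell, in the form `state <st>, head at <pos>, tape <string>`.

state P, head at 1, tape #_0#

P | _[0]0#   read 0 → write #, move left, go to R
R | [_]#0#   read _ → write #, move right, go to R
R | #[#]0#   read # → write _, move right, go to Q
Q | #_[0]#   read 0 → write 0, move right, go to Q
Q | #_0[#]   read # → write #, move left, go to P
P | #_[0]#
After 5 steps: state P, head at 1, tape #_0#.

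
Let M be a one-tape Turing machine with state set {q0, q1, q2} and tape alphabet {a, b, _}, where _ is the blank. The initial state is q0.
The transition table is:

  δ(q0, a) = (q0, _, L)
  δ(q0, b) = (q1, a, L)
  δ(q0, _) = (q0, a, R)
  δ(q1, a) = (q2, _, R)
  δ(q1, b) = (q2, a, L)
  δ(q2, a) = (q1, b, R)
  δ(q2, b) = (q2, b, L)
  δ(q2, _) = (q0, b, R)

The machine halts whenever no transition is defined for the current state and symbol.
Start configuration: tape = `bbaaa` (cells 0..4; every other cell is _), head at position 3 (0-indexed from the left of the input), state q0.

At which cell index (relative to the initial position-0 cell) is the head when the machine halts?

-2

q0 | __bba[a]a   read a → write _, move L, go to q0
q0 | __bb[a]_a   read a → write _, move L, go to q0
q0 | __b[b]__a   read b → write a, move L, go to q1
q1 | __[b]a__a   read b → write a, move L, go to q2
q2 | _[_]aa__a   read _ → write b, move R, go to q0
q0 | _b[a]a__a   read a → write _, move L, go to q0
q0 | _[b]_a__a   read b → write a, move L, go to q1
q1 | [_]a_a__a
At halt the head is at cell -2.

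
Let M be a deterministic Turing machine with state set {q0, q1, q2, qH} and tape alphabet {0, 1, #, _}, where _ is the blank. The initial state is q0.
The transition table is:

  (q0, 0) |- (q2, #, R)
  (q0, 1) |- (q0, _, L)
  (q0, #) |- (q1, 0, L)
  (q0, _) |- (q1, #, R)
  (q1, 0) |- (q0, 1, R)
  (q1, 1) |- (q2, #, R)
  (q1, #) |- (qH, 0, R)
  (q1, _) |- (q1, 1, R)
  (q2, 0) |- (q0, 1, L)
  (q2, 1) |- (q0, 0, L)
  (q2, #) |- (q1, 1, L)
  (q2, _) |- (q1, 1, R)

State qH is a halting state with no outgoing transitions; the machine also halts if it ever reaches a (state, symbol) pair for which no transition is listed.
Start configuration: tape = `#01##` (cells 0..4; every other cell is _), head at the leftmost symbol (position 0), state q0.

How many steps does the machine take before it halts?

state=q0 head=0 tape=___[#]01##   (q0,#)→(q1,0,L)
state=q1 head=-1 tape=__[_]001##   (q1,_)→(q1,1,R)
state=q1 head=0 tape=__1[0]01##   (q1,0)→(q0,1,R)
state=q0 head=1 tape=__11[0]1##   (q0,0)→(q2,#,R)
state=q2 head=2 tape=__11#[1]##   (q2,1)→(q0,0,L)
state=q0 head=1 tape=__11[#]0##   (q0,#)→(q1,0,L)
state=q1 head=0 tape=__1[1]00##   (q1,1)→(q2,#,R)
state=q2 head=1 tape=__1#[0]0##   (q2,0)→(q0,1,L)
state=q0 head=0 tape=__1[#]10##   (q0,#)→(q1,0,L)
state=q1 head=-1 tape=__[1]010##   (q1,1)→(q2,#,R)
state=q2 head=0 tape=__#[0]10##   (q2,0)→(q0,1,L)
state=q0 head=-1 tape=__[#]110##   (q0,#)→(q1,0,L)
state=q1 head=-2 tape=_[_]0110##   (q1,_)→(q1,1,R)
state=q1 head=-1 tape=_1[0]110##   (q1,0)→(q0,1,R)
state=q0 head=0 tape=_11[1]10##   (q0,1)→(q0,_,L)
state=q0 head=-1 tape=_1[1]_10##   (q0,1)→(q0,_,L)
state=q0 head=-2 tape=_[1]__10##   (q0,1)→(q0,_,L)
state=q0 head=-3 tape=[_]___10##   (q0,_)→(q1,#,R)
state=q1 head=-2 tape=#[_]__10##   (q1,_)→(q1,1,R)
state=q1 head=-1 tape=#1[_]_10##   (q1,_)→(q1,1,R)
state=q1 head=0 tape=#11[_]10##   (q1,_)→(q1,1,R)
state=q1 head=1 tape=#111[1]0##   (q1,1)→(q2,#,R)
state=q2 head=2 tape=#111#[0]##   (q2,0)→(q0,1,L)
state=q0 head=1 tape=#111[#]1##   (q0,#)→(q1,0,L)
state=q1 head=0 tape=#11[1]01##   (q1,1)→(q2,#,R)
state=q2 head=1 tape=#11#[0]1##   (q2,0)→(q0,1,L)
state=q0 head=0 tape=#11[#]11##   (q0,#)→(q1,0,L)
state=q1 head=-1 tape=#1[1]011##   (q1,1)→(q2,#,R)
state=q2 head=0 tape=#1#[0]11##   (q2,0)→(q0,1,L)
state=q0 head=-1 tape=#1[#]111##   (q0,#)→(q1,0,L)
state=q1 head=-2 tape=#[1]0111##   (q1,1)→(q2,#,R)
state=q2 head=-1 tape=##[0]111##   (q2,0)→(q0,1,L)
state=q0 head=-2 tape=#[#]1111##   (q0,#)→(q1,0,L)
state=q1 head=-3 tape=[#]01111##   (q1,#)→(qH,0,R)
state=qH head=-2 tape=0[0]1111##
M halts after 34 transitions.

34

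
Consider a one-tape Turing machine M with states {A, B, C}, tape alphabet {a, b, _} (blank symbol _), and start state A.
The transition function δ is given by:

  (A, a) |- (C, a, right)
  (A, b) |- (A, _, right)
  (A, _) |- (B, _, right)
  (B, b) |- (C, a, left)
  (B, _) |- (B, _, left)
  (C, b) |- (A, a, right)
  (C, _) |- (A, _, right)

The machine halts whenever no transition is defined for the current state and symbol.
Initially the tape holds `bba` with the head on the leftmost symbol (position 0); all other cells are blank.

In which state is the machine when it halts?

state=A head=0 tape=[b]ba___   (A,b)→(A,_,right)
state=A head=1 tape=_[b]a___   (A,b)→(A,_,right)
state=A head=2 tape=__[a]___   (A,a)→(C,a,right)
state=C head=3 tape=__a[_]__   (C,_)→(A,_,right)
state=A head=4 tape=__a_[_]_   (A,_)→(B,_,right)
state=B head=5 tape=__a__[_]   (B,_)→(B,_,left)
state=B head=4 tape=__a_[_]_   (B,_)→(B,_,left)
state=B head=3 tape=__a[_]__   (B,_)→(B,_,left)
state=B head=2 tape=__[a]___
No transition is defined for (B, a); M halts in state B.

B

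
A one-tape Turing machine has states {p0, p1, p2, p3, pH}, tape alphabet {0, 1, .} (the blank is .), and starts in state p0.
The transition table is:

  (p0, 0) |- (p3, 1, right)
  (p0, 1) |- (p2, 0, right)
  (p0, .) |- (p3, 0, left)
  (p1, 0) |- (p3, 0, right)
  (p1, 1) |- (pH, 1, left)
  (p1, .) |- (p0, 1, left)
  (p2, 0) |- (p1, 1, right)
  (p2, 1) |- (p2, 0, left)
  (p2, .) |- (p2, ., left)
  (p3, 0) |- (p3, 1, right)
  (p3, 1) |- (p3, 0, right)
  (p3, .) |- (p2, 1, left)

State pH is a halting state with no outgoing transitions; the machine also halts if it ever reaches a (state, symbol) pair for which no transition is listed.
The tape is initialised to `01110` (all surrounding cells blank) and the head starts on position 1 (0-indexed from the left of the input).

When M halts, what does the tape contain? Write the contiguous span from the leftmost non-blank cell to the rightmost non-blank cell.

0101011

p0 | 0[1]110..   read 1 → write 0, move right, go to p2
p2 | 00[1]10..   read 1 → write 0, move left, go to p2
p2 | 0[0]010..   read 0 → write 1, move right, go to p1
p1 | 01[0]10..   read 0 → write 0, move right, go to p3
p3 | 010[1]0..   read 1 → write 0, move right, go to p3
p3 | 0100[0]..   read 0 → write 1, move right, go to p3
p3 | 01001[.].   read . → write 1, move left, go to p2
p2 | 0100[1]1.   read 1 → write 0, move left, go to p2
p2 | 010[0]01.   read 0 → write 1, move right, go to p1
p1 | 0101[0]1.   read 0 → write 0, move right, go to p3
p3 | 01010[1].   read 1 → write 0, move right, go to p3
p3 | 010100[.]   read . → write 1, move left, go to p2
p2 | 01010[0]1   read 0 → write 1, move right, go to p1
p1 | 010101[1]   read 1 → write 1, move left, go to pH
pH | 01010[1]1
The non-blank tape span at halt is 0101011.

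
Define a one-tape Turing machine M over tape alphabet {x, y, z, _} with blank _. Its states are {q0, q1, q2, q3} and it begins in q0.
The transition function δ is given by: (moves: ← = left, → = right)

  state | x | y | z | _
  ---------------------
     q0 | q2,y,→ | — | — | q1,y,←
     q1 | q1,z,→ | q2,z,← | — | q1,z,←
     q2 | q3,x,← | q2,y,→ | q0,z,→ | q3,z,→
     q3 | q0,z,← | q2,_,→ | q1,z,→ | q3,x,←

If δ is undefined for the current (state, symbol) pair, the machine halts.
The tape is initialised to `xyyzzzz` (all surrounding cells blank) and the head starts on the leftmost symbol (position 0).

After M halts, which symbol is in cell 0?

q0 | [x]yyzzzz   read x → write y, move →, go to q2
q2 | y[y]yzzzz   read y → write y, move →, go to q2
q2 | yy[y]zzzz   read y → write y, move →, go to q2
q2 | yyy[z]zzz   read z → write z, move →, go to q0
q0 | yyyz[z]zz
Cell 0 holds y when M halts.

y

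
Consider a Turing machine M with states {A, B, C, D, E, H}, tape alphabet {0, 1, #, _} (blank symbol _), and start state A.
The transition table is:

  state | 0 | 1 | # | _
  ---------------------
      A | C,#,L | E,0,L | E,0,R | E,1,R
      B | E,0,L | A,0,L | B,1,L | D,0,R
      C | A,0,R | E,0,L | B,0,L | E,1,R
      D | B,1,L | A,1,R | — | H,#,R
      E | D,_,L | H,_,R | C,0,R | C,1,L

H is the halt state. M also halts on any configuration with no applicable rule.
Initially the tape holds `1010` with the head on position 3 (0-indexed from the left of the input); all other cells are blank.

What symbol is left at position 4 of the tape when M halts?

1

state=A head=3 tape=101[0]___   (A,0)→(C,#,L)
state=C head=2 tape=10[1]#___   (C,1)→(E,0,L)
state=E head=1 tape=1[0]0#___   (E,0)→(D,_,L)
state=D head=0 tape=[1]_0#___   (D,1)→(A,1,R)
state=A head=1 tape=1[_]0#___   (A,_)→(E,1,R)
state=E head=2 tape=11[0]#___   (E,0)→(D,_,L)
state=D head=1 tape=1[1]_#___   (D,1)→(A,1,R)
state=A head=2 tape=11[_]#___   (A,_)→(E,1,R)
state=E head=3 tape=111[#]___   (E,#)→(C,0,R)
state=C head=4 tape=1110[_]__   (C,_)→(E,1,R)
state=E head=5 tape=11101[_]_   (E,_)→(C,1,L)
state=C head=4 tape=1110[1]1_   (C,1)→(E,0,L)
state=E head=3 tape=111[0]01_   (E,0)→(D,_,L)
state=D head=2 tape=11[1]_01_   (D,1)→(A,1,R)
state=A head=3 tape=111[_]01_   (A,_)→(E,1,R)
state=E head=4 tape=1111[0]1_   (E,0)→(D,_,L)
state=D head=3 tape=111[1]_1_   (D,1)→(A,1,R)
state=A head=4 tape=1111[_]1_   (A,_)→(E,1,R)
state=E head=5 tape=11111[1]_   (E,1)→(H,_,R)
state=H head=6 tape=11111_[_]
Cell 4 holds 1 when M halts.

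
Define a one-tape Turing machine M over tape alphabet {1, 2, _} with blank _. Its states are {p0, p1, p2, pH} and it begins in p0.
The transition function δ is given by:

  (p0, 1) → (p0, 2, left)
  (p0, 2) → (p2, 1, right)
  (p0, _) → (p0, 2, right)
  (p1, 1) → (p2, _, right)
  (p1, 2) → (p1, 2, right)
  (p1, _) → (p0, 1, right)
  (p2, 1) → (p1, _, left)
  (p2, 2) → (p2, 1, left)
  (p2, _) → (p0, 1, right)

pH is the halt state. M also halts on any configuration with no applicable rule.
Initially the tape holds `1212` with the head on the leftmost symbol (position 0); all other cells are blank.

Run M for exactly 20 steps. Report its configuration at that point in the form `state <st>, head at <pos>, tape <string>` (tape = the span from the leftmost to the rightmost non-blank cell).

state p0, head at 0, tape 11212

p0 | __[1]212   read 1 → write 2, move left, go to p0
p0 | _[_]2212   read _ → write 2, move right, go to p0
p0 | _2[2]212   read 2 → write 1, move right, go to p2
p2 | _21[2]12   read 2 → write 1, move left, go to p2
p2 | _2[1]112   read 1 → write _, move left, go to p1
p1 | _[2]_112   read 2 → write 2, move right, go to p1
p1 | _2[_]112   read _ → write 1, move right, go to p0
p0 | _21[1]12   read 1 → write 2, move left, go to p0
p0 | _2[1]212   read 1 → write 2, move left, go to p0
p0 | _[2]2212   read 2 → write 1, move right, go to p2
p2 | _1[2]212   read 2 → write 1, move left, go to p2
p2 | _[1]1212   read 1 → write _, move left, go to p1
p1 | [_]_1212   read _ → write 1, move right, go to p0
p0 | 1[_]1212   read _ → write 2, move right, go to p0
p0 | 12[1]212   read 1 → write 2, move left, go to p0
p0 | 1[2]2212   read 2 → write 1, move right, go to p2
p2 | 11[2]212   read 2 → write 1, move left, go to p2
p2 | 1[1]1212   read 1 → write _, move left, go to p1
p1 | [1]_1212   read 1 → write _, move right, go to p2
p2 | _[_]1212   read _ → write 1, move right, go to p0
p0 | _1[1]212
After 20 steps: state p0, head at 0, tape 11212.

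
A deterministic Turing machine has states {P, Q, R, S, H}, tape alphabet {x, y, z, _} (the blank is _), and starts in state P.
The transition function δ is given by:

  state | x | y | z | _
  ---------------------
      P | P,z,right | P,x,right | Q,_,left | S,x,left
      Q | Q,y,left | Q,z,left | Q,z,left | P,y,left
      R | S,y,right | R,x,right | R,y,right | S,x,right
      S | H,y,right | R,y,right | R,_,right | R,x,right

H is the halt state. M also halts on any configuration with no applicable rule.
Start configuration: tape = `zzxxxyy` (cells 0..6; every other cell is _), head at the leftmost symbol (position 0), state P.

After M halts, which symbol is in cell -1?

state=P head=0 tape=___[z]zxxxyy   (P,z)→(Q,_,left)
state=Q head=-1 tape=__[_]_zxxxyy   (Q,_)→(P,y,left)
state=P head=-2 tape=_[_]y_zxxxyy   (P,_)→(S,x,left)
state=S head=-3 tape=[_]xy_zxxxyy   (S,_)→(R,x,right)
state=R head=-2 tape=x[x]y_zxxxyy   (R,x)→(S,y,right)
state=S head=-1 tape=xy[y]_zxxxyy   (S,y)→(R,y,right)
state=R head=0 tape=xyy[_]zxxxyy   (R,_)→(S,x,right)
state=S head=1 tape=xyyx[z]xxxyy   (S,z)→(R,_,right)
state=R head=2 tape=xyyx_[x]xxyy   (R,x)→(S,y,right)
state=S head=3 tape=xyyx_y[x]xyy   (S,x)→(H,y,right)
state=H head=4 tape=xyyx_yy[x]yy
Cell -1 holds y when M halts.

y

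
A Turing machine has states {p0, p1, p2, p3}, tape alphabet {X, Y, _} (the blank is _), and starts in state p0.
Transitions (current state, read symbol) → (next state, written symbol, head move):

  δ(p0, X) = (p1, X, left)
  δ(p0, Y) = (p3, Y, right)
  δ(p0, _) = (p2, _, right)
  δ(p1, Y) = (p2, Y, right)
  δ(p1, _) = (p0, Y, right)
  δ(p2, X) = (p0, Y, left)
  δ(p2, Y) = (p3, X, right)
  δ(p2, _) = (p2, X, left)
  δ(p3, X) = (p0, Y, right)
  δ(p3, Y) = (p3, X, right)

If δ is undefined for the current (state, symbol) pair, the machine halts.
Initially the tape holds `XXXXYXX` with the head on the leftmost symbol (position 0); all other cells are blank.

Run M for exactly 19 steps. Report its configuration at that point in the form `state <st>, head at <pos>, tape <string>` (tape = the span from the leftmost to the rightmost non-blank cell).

state p0, head at 5, tape YXYXYYYY

p0 | _[X]XXXYXX   read X → write X, move left, go to p1
p1 | [_]XXXXYXX   read _ → write Y, move right, go to p0
p0 | Y[X]XXXYXX   read X → write X, move left, go to p1
p1 | [Y]XXXXYXX   read Y → write Y, move right, go to p2
p2 | Y[X]XXXYXX   read X → write Y, move left, go to p0
p0 | [Y]YXXXYXX   read Y → write Y, move right, go to p3
p3 | Y[Y]XXXYXX   read Y → write X, move right, go to p3
p3 | YX[X]XXYXX   read X → write Y, move right, go to p0
p0 | YXY[X]XYXX   read X → write X, move left, go to p1
p1 | YX[Y]XXYXX   read Y → write Y, move right, go to p2
p2 | YXY[X]XYXX   read X → write Y, move left, go to p0
p0 | YX[Y]YXYXX   read Y → write Y, move right, go to p3
p3 | YXY[Y]XYXX   read Y → write X, move right, go to p3
p3 | YXYX[X]YXX   read X → write Y, move right, go to p0
p0 | YXYXY[Y]XX   read Y → write Y, move right, go to p3
p3 | YXYXYY[X]X   read X → write Y, move right, go to p0
p0 | YXYXYYY[X]   read X → write X, move left, go to p1
p1 | YXYXYY[Y]X   read Y → write Y, move right, go to p2
p2 | YXYXYYY[X]   read X → write Y, move left, go to p0
p0 | YXYXYY[Y]Y
After 19 steps: state p0, head at 5, tape YXYXYYYY.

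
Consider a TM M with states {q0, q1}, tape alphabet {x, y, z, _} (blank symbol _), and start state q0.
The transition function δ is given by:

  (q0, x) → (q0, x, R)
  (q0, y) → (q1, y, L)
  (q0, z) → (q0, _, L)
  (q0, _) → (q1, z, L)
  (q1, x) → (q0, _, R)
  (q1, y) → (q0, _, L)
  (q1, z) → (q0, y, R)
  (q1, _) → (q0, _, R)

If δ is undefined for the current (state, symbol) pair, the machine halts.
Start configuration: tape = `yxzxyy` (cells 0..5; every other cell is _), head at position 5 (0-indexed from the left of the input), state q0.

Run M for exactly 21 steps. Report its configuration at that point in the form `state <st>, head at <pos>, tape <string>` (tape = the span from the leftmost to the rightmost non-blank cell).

q0 | yxzxy[y]   read y → write y, move L, go to q1
q1 | yxzx[y]y   read y → write _, move L, go to q0
q0 | yxz[x]_y   read x → write x, move R, go to q0
q0 | yxzx[_]y   read _ → write z, move L, go to q1
q1 | yxz[x]zy   read x → write _, move R, go to q0
q0 | yxz_[z]y   read z → write _, move L, go to q0
q0 | yxz[_]_y   read _ → write z, move L, go to q1
q1 | yx[z]z_y   read z → write y, move R, go to q0
q0 | yxy[z]_y   read z → write _, move L, go to q0
q0 | yx[y]__y   read y → write y, move L, go to q1
q1 | y[x]y__y   read x → write _, move R, go to q0
q0 | y_[y]__y   read y → write y, move L, go to q1
q1 | y[_]y__y   read _ → write _, move R, go to q0
q0 | y_[y]__y   read y → write y, move L, go to q1
q1 | y[_]y__y   read _ → write _, move R, go to q0
q0 | y_[y]__y   read y → write y, move L, go to q1
q1 | y[_]y__y   read _ → write _, move R, go to q0
q0 | y_[y]__y   read y → write y, move L, go to q1
q1 | y[_]y__y   read _ → write _, move R, go to q0
q0 | y_[y]__y   read y → write y, move L, go to q1
q1 | y[_]y__y   read _ → write _, move R, go to q0
q0 | y_[y]__y
After 21 steps: state q0, head at 2, tape y_y__y.

state q0, head at 2, tape y_y__y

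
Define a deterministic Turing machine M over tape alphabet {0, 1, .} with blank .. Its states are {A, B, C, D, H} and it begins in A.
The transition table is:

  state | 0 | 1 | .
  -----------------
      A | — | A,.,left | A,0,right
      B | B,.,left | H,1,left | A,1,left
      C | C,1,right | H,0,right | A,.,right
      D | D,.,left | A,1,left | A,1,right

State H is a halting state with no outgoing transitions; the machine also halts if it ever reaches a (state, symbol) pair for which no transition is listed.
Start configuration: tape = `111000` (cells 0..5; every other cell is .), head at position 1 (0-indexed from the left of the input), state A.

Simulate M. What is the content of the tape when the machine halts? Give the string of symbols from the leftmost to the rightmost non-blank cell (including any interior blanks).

000.000

A | .1[1]1000   read 1 → write ., move left, go to A
A | .[1].1000   read 1 → write ., move left, go to A
A | [.]..1000   read . → write 0, move right, go to A
A | 0[.].1000   read . → write 0, move right, go to A
A | 00[.]1000   read . → write 0, move right, go to A
A | 000[1]000   read 1 → write ., move left, go to A
A | 00[0].000
The non-blank tape span at halt is 000.000.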